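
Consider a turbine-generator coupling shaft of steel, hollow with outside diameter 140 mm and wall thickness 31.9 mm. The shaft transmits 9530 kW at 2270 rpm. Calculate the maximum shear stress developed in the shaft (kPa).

81600 kPa

ω = 2π·2270/60 = 237.7 rad/s, so T = P/ω = 9530×10³ / 237.7 = 40090 N·m.
J = π(d_o⁴ − d_i⁴)/32 = π(0.140⁴ − 0.0762⁴)/32 = 3.440×10^-5 m⁴.
τ_max = T·r/J = 40090 × 0.0700 / 3.440×10^-5 = 8.157×10^7 Pa.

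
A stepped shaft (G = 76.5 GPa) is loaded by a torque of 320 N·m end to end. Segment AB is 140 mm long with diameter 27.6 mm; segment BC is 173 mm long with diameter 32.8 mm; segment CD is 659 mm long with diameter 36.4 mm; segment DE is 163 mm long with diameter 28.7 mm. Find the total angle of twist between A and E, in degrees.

J_AB = π(0.0276)⁴/32 = 5.70×10^-8 m⁴; J_BC = π(0.0328)⁴/32 = 1.14×10^-7 m⁴; J_CD = π(0.0364)⁴/32 = 1.72×10^-7 m⁴; J_DE = π(0.0287)⁴/32 = 6.66×10^-8 m⁴.
θ = (T/G)·Σ L_i/J_i = (320.0/76.5×10⁹)·(0.140/5.70×10^-8 + 0.173/1.14×10^-7 + 0.659/1.72×10^-7 + 0.163/6.66×10^-8) = 0.04288 rad.

2.46°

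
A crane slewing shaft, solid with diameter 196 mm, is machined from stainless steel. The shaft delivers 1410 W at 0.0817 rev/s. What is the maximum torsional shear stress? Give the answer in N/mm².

ω = 2π·0.0817 = 0.5133 rad/s, so T = P/ω = 1410 / 0.5133 = 2747 N·m.
J = πd⁴/32 = π(0.196)⁴/32 = 1.449×10^-4 m⁴.
τ_max = T·r/J = 2747 × 0.0980 / 1.449×10^-4 = 1.858×10^6 Pa.

1.86 N/mm²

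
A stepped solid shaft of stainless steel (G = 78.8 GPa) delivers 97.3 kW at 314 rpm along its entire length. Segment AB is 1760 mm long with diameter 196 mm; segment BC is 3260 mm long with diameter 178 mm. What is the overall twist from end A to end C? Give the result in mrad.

1.70 mrad

ω = 2π·314/60 = 32.88 rad/s, so T = P/ω = 97.3×10³ / 32.88 = 2959 N·m.
J_AB = π(0.196)⁴/32 = 1.45×10^-4 m⁴; J_BC = π(0.178)⁴/32 = 9.86×10^-5 m⁴.
θ = (T/G)·Σ L_i/J_i = (2959/78.8×10⁹)·(1.76/1.45×10^-4 + 3.26/9.86×10^-5) = 1.698×10^-3 rad.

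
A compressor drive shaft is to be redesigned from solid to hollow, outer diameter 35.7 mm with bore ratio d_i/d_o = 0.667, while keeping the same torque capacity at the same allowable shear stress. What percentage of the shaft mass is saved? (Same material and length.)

35.7 %

Equal τ_max and T ⇒ the solid shaft needs d_s³ = d_o³(1−k⁴), so d_s = 35.7·(1−0.667⁴)^(1/3) = 33.17 mm.
Area ratio A_h/A_s = d_o²(1−k²)/d_s² = (1−k²)/(1−k⁴)^(2/3) = 0.6430.
Mass saving = 1 − 0.6430 = 35.7 %.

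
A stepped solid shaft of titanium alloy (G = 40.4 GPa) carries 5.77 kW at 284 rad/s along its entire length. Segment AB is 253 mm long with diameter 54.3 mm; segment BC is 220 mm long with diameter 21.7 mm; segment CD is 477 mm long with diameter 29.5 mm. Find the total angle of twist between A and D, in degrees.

ω = 284 rad/s, so T = P/ω = 5.77×10³ / 284.0 = 20.32 N·m.
J_AB = π(0.0543)⁴/32 = 8.53×10^-7 m⁴; J_BC = π(0.0217)⁴/32 = 2.18×10^-8 m⁴; J_CD = π(0.0295)⁴/32 = 7.44×10^-8 m⁴.
θ = (T/G)·Σ L_i/J_i = (20.32/40.4×10⁹)·(0.253/8.53×10^-7 + 0.220/2.18×10^-8 + 0.477/7.44×10^-8) = 8.458×10^-3 rad.

0.485°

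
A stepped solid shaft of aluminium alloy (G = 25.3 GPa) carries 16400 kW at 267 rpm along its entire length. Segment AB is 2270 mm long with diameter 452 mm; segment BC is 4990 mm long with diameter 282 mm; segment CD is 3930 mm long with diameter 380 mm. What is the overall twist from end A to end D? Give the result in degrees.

ω = 2π·267/60 = 27.96 rad/s, so T = P/ω = 16400×10³ / 27.96 = 586500 N·m.
J_AB = π(0.452)⁴/32 = 4.10×10^-3 m⁴; J_BC = π(0.282)⁴/32 = 6.21×10^-4 m⁴; J_CD = π(0.380)⁴/32 = 2.05×10^-3 m⁴.
θ = (T/G)·Σ L_i/J_i = (586500/25.3×10⁹)·(2.27/4.10×10^-3 + 4.99/6.21×10^-4 + 3.93/2.05×10^-3) = 0.2437 rad.

14.0°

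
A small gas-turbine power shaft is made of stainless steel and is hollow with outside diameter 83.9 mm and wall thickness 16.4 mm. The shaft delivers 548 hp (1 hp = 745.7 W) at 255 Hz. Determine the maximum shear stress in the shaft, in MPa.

ω = 2π·255 = 1602 rad/s, so T = P/ω = 548×745.7 / 1602 = 255.0 N·m.
J = π(d_o⁴ − d_i⁴)/32 = π(0.0839⁴ − 0.0511⁴)/32 = 4.195×10^-6 m⁴.
τ_max = T·r/J = 255.0 × 0.0420 / 4.195×10^-6 = 2.550×10^6 Pa.

2.55 MPa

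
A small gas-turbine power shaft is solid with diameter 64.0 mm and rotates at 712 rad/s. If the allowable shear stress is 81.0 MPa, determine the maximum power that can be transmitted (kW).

J = πd⁴/32 = π(0.0640)⁴/32 = 1.647×10^-6 m⁴.
T_max = τ_allow·J/r = 8.10×10^7 × 1.647×10^-6 / 0.0320 = 4169 N·m.
ω = 712 rad/s, so P_max = T_max·ω = 2.968×10^6 W.

2970 kW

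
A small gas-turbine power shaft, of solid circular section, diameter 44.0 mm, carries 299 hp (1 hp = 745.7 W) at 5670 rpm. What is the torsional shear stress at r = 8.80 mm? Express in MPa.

8.98 MPa

ω = 2π·5670/60 = 593.8 rad/s, so T = P/ω = 299×745.7 / 593.8 = 375.5 N·m.
J = πd⁴/32 = π(0.0440)⁴/32 = 3.680×10^-7 m⁴.
Shear stress varies linearly with radius: τ = T·r/J = 375.5 × 0.00880 / 3.680×10^-7 = 8.980×10^6 Pa.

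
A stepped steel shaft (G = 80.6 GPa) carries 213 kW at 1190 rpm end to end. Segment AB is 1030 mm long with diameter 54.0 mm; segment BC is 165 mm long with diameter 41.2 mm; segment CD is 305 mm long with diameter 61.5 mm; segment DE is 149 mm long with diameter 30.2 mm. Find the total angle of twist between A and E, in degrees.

4.69°

ω = 2π·1190/60 = 124.6 rad/s, so T = P/ω = 213×10³ / 124.6 = 1709 N·m.
J_AB = π(0.0540)⁴/32 = 8.35×10^-7 m⁴; J_BC = π(0.0412)⁴/32 = 2.83×10^-7 m⁴; J_CD = π(0.0615)⁴/32 = 1.40×10^-6 m⁴; J_DE = π(0.0302)⁴/32 = 8.17×10^-8 m⁴.
θ = (T/G)·Σ L_i/J_i = (1709/80.6×10⁹)·(1.03/8.35×10^-7 + 0.165/2.83×10^-7 + 0.305/1.40×10^-6 + 0.149/8.17×10^-8) = 0.08183 rad.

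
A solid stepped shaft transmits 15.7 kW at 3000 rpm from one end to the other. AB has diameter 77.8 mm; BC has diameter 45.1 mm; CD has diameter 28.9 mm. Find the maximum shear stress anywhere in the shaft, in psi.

1530 psi

ω = 2π·3000/60 = 314.2 rad/s, so T = P/ω = 15.7×10³ / 314.2 = 49.97 N·m.
Under the same torque, τ_max = 16T/(πd³) is largest where d is smallest — segment CD (d = 28.9 mm).
τ_max = 16·49.97/(π·(0.0289)³) = 1.054×10^7 Pa.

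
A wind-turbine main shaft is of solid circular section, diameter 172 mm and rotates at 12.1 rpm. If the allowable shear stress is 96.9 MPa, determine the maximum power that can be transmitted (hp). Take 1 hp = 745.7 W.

165 hp

J = πd⁴/32 = π(0.172)⁴/32 = 8.592×10^-5 m⁴.
T_max = τ_allow·J/r = 9.69×10^7 × 8.592×10^-5 / 0.0860 = 96810 N·m.
ω = 2π·12.1/60 = 1.267 rad/s, so P_max = T_max·ω = 1.227×10^5 W.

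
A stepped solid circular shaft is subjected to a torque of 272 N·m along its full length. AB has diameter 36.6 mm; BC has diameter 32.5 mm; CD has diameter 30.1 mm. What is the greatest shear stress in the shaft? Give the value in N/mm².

50.8 N/mm²

Under the same torque, τ_max = 16T/(πd³) is largest where d is smallest — segment CD (d = 30.1 mm).
τ_max = 16·272.0/(π·(0.0301)³) = 5.080×10^7 Pa.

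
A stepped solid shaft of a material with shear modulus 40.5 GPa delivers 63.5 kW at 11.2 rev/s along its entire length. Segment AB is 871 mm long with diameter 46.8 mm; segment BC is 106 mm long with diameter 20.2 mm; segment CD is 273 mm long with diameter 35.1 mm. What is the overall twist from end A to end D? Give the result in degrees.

ω = 2π·11.2 = 70.37 rad/s, so T = P/ω = 63.5×10³ / 70.37 = 902.4 N·m.
J_AB = π(0.0468)⁴/32 = 4.71×10^-7 m⁴; J_BC = π(0.0202)⁴/32 = 1.63×10^-8 m⁴; J_CD = π(0.0351)⁴/32 = 1.49×10^-7 m⁴.
θ = (T/G)·Σ L_i/J_i = (902.4/40.5×10⁹)·(0.871/4.71×10^-7 + 0.106/1.63×10^-8 + 0.273/1.49×10^-7) = 0.2265 rad.

13.0°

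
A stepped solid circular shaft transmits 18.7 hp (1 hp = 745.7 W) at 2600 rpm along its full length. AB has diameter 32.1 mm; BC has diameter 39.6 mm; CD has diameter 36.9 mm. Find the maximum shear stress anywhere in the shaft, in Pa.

7.89e6 Pa

ω = 2π·2600/60 = 272.3 rad/s, so T = P/ω = 18.7×745.7 / 272.3 = 51.22 N·m.
Under the same torque, τ_max = 16T/(πd³) is largest where d is smallest — segment AB (d = 32.1 mm).
τ_max = 16·51.22/(π·(0.0321)³) = 7.886×10^6 Pa.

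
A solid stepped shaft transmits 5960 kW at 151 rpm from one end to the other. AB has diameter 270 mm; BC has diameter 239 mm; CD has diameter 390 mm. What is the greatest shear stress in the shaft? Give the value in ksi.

ω = 2π·151/60 = 15.81 rad/s, so T = P/ω = 5960×10³ / 15.81 = 376900 N·m.
Under the same torque, τ_max = 16T/(πd³) is largest where d is smallest — segment BC (d = 239 mm).
τ_max = 16·376900/(π·(0.239)³) = 1.406×10^8 Pa.

20.4 ksi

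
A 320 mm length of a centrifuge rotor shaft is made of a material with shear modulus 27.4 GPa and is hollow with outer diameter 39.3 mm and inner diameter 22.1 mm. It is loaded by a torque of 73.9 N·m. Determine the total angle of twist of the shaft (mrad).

4.09 mrad

J = π(d_o⁴ − d_i⁴)/32 = π(0.0393⁴ − 0.0221⁴)/32 = 2.108×10^-7 m⁴.
θ = T·L/(G·J) = 73.90 × 0.320 / (27.4×10⁹ × 2.108×10^-7) = 4.095×10^-3 rad.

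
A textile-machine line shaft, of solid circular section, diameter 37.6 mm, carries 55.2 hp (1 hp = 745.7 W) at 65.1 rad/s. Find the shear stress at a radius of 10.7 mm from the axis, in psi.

ω = 65.1 rad/s, so T = P/ω = 55.2×745.7 / 65.10 = 632.3 N·m.
J = πd⁴/32 = π(0.0376)⁴/32 = 1.962×10^-7 m⁴.
Shear stress varies linearly with radius: τ = T·r/J = 632.3 × 0.0107 / 1.962×10^-7 = 3.448×10^7 Pa.

5000 psi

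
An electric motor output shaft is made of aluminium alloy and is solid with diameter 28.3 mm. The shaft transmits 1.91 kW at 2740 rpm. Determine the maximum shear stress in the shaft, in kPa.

1500 kPa

ω = 2π·2740/60 = 286.9 rad/s, so T = P/ω = 1.91×10³ / 286.9 = 6.657 N·m.
J = πd⁴/32 = π(0.0283)⁴/32 = 6.297×10^-8 m⁴.
τ_max = T·r/J = 6.657 × 0.0142 / 6.297×10^-8 = 1.496×10^6 Pa.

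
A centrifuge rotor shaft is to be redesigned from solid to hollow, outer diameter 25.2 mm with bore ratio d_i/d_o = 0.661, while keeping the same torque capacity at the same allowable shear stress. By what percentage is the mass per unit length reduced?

35.2 %

Equal τ_max and T ⇒ the solid shaft needs d_s³ = d_o³(1−k⁴), so d_s = 25.2·(1−0.661⁴)^(1/3) = 23.48 mm.
Area ratio A_h/A_s = d_o²(1−k²)/d_s² = (1−k²)/(1−k⁴)^(2/3) = 0.6485.
Mass saving = 1 − 0.6485 = 35.2 %.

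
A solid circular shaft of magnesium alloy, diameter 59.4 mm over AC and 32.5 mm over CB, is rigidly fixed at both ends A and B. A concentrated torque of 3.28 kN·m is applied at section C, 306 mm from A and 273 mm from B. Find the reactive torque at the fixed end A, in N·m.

2980 N·m

Compatibility: T_A·a/J_AC = T_B·b/J_CB with T_A + T_B = T₀.
J_AC = 1.22×10^-6 m⁴, J_CB = 1.10×10^-7 m⁴, so T_A = T₀·(J_AC/a)/((J_AC/a)+(J_CB/b)) = 2981 N·m, T_B = 299.4 N·m.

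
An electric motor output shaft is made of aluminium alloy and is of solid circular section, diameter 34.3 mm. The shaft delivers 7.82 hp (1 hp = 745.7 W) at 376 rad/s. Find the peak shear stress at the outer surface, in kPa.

1960 kPa

ω = 376 rad/s, so T = P/ω = 7.82×745.7 / 376.0 = 15.51 N·m.
J = πd⁴/32 = π(0.0343)⁴/32 = 1.359×10^-7 m⁴.
τ_max = T·r/J = 15.51 × 0.0171 / 1.359×10^-7 = 1.957×10^6 Pa.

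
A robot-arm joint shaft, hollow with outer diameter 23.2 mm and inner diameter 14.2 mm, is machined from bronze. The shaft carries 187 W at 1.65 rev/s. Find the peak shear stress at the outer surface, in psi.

ω = 2π·1.65 = 10.37 rad/s, so T = P/ω = 187 / 10.37 = 18.04 N·m.
J = π(d_o⁴ − d_i⁴)/32 = π(0.0232⁴ − 0.0142⁴)/32 = 2.445×10^-8 m⁴.
τ_max = T·r/J = 18.04 × 0.0116 / 2.445×10^-8 = 8.558×10^6 Pa.

1240 psi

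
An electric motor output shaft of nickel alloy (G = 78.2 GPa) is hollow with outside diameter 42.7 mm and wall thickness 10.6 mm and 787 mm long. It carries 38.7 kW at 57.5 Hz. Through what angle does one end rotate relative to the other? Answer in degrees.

0.202°

ω = 2π·57.5 = 361.3 rad/s, so T = P/ω = 38.7×10³ / 361.3 = 107.1 N·m.
J = π(d_o⁴ − d_i⁴)/32 = π(0.0427⁴ − 0.0215⁴)/32 = 3.054×10^-7 m⁴.
θ = T·L/(G·J) = 107.1 × 0.787 / (78.2×10⁹ × 3.054×10^-7) = 3.530×10^-3 rad.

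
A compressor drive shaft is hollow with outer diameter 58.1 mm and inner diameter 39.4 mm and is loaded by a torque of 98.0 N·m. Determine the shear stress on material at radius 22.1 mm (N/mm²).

J = π(d_o⁴ − d_i⁴)/32 = π(0.0581⁴ − 0.0394⁴)/32 = 8.821×10^-7 m⁴.
Shear stress varies linearly with radius: τ = T·r/J = 98.00 × 0.0221 / 8.821×10^-7 = 2.455×10^6 Pa.

2.46 N/mm²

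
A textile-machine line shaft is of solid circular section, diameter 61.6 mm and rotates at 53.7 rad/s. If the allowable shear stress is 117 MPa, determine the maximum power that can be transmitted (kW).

J = πd⁴/32 = π(0.0616)⁴/32 = 1.414×10^-6 m⁴.
T_max = τ_allow·J/r = 1.17×10^8 × 1.414×10^-6 / 0.0308 = 5370 N·m.
ω = 53.7 rad/s, so P_max = T_max·ω = 2.884×10^5 W.

288 kW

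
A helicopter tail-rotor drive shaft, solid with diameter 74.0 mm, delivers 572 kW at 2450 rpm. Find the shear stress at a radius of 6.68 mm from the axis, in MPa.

5.06 MPa

ω = 2π·2450/60 = 256.6 rad/s, so T = P/ω = 572×10³ / 256.6 = 2229 N·m.
J = πd⁴/32 = π(0.0740)⁴/32 = 2.944×10^-6 m⁴.
Shear stress varies linearly with radius: τ = T·r/J = 2229 × 0.00668 / 2.944×10^-6 = 5.059×10^6 Pa.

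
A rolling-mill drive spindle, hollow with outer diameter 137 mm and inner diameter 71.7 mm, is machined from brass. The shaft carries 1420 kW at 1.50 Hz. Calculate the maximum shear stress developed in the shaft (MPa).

323 MPa

ω = 2π·1.50 = 9.425 rad/s, so T = P/ω = 1420×10³ / 9.425 = 150700 N·m.
J = π(d_o⁴ − d_i⁴)/32 = π(0.137⁴ − 0.0717⁴)/32 = 3.199×10^-5 m⁴.
τ_max = T·r/J = 150700 × 0.0685 / 3.199×10^-5 = 3.226×10^8 Pa.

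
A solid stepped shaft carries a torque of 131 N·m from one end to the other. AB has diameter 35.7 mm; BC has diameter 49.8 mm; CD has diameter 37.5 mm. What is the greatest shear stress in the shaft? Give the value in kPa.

Under the same torque, τ_max = 16T/(πd³) is largest where d is smallest — segment AB (d = 35.7 mm).
τ_max = 16·131.0/(π·(0.0357)³) = 1.466×10^7 Pa.

14700 kPa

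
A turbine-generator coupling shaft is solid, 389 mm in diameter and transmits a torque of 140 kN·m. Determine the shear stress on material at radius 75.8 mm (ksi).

0.685 ksi

J = πd⁴/32 = π(0.389)⁴/32 = 2.248×10^-3 m⁴.
Shear stress varies linearly with radius: τ = T·r/J = 140000 × 0.0758 / 2.248×10^-3 = 4.721×10^6 Pa.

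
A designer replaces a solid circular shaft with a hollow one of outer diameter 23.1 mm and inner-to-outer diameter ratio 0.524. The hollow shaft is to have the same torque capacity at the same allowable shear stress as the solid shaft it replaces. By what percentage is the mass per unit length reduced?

Equal τ_max and T ⇒ the solid shaft needs d_s³ = d_o³(1−k⁴), so d_s = 23.1·(1−0.524⁴)^(1/3) = 22.50 mm.
Area ratio A_h/A_s = d_o²(1−k²)/d_s² = (1−k²)/(1−k⁴)^(2/3) = 0.7643.
Mass saving = 1 − 0.7643 = 23.6 %.

23.6 %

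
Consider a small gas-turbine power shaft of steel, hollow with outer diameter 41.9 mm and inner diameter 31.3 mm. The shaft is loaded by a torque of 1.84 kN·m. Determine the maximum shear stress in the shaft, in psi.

J = π(d_o⁴ − d_i⁴)/32 = π(0.0419⁴ − 0.0313⁴)/32 = 2.084×10^-7 m⁴.
τ_max = T·r/J = 1840 × 0.0209 / 2.084×10^-7 = 1.850×10^8 Pa.

26800 psi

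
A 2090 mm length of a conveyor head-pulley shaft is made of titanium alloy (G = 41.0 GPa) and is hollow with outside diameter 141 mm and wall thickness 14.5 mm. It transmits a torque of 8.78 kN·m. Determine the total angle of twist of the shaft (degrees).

J = π(d_o⁴ − d_i⁴)/32 = π(0.141⁴ − 0.112⁴)/32 = 2.336×10^-5 m⁴.
θ = T·L/(G·J) = 8780 × 2.09 / (41.0×10⁹ × 2.336×10^-5) = 0.01916 rad.

1.10°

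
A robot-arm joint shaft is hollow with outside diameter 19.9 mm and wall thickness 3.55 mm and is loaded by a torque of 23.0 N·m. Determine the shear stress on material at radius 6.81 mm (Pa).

1.23e7 Pa

J = π(d_o⁴ − d_i⁴)/32 = π(0.0199⁴ − 0.0128⁴)/32 = 1.276×10^-8 m⁴.
Shear stress varies linearly with radius: τ = T·r/J = 23.00 × 0.00681 / 1.276×10^-8 = 1.227×10^7 Pa.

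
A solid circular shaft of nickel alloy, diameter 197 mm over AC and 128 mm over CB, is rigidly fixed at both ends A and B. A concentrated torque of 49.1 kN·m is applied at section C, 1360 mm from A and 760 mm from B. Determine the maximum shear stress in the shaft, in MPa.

Compatibility: T_A·a/J_AC = T_B·b/J_CB with T_A + T_B = T₀.
J_AC = 1.48×10^-4 m⁴, J_CB = 2.64×10^-5 m⁴, so T_A = T₀·(J_AC/a)/((J_AC/a)+(J_CB/b)) = 37230 N·m, T_B = 11870 N·m.
τ in each portion: τ_AC = 2.48×10^7 Pa, τ_CB = 2.88×10^7 Pa; maximum is in CB.
τ_max = T_CB·r/J = 11870·0.0640/2.64×10^-5 = 2.883×10^7 Pa.

28.8 MPa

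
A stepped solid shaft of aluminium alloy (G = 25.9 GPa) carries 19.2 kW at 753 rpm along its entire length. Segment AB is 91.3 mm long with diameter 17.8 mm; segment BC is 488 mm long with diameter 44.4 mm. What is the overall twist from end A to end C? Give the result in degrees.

ω = 2π·753/60 = 78.85 rad/s, so T = P/ω = 19.2×10³ / 78.85 = 243.5 N·m.
J_AB = π(0.0178)⁴/32 = 9.86×10^-9 m⁴; J_BC = π(0.0444)⁴/32 = 3.82×10^-7 m⁴.
θ = (T/G)·Σ L_i/J_i = (243.5/25.9×10⁹)·(0.0913/9.86×10^-9 + 0.488/3.82×10^-7) = 0.09911 rad.

5.68°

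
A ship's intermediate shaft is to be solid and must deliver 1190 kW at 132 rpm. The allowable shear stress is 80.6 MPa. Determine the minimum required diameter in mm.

ω = 2π·132/60 = 13.82 rad/s, so T = P/ω = 1190×10³ / 13.82 = 86090 N·m.
For a solid shaft τ_max = 16T/(πd³), so d = (16T/(π τ_allow))^(1/3) = (16·86090/(π·8.06×10^7))^(1/3) = 0.1759 m.

176 mm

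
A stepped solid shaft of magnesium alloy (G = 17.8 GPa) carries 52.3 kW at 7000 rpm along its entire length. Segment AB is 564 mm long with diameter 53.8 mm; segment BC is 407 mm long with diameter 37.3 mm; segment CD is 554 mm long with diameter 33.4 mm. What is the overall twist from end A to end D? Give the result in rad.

ω = 2π·7000/60 = 733.0 rad/s, so T = P/ω = 52.3×10³ / 733.0 = 71.35 N·m.
J_AB = π(0.0538)⁴/32 = 8.22×10^-7 m⁴; J_BC = π(0.0373)⁴/32 = 1.90×10^-7 m⁴; J_CD = π(0.0334)⁴/32 = 1.22×10^-7 m⁴.
θ = (T/G)·Σ L_i/J_i = (71.35/17.8×10⁹)·(0.564/8.22×10^-7 + 0.407/1.90×10^-7 + 0.554/1.22×10^-7) = 0.02951 rad.

0.0295 rad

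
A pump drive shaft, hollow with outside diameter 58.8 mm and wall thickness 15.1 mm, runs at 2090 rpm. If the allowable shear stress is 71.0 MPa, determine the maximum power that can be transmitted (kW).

586 kW

J = π(d_o⁴ − d_i⁴)/32 = π(0.0588⁴ − 0.0286⁴)/32 = 1.108×10^-6 m⁴.
T_max = τ_allow·J/r = 7.10×10^7 × 1.108×10^-6 / 0.0294 = 2676 N·m.
ω = 2π·2090/60 = 218.9 rad/s, so P_max = T_max·ω = 5.856×10^5 W.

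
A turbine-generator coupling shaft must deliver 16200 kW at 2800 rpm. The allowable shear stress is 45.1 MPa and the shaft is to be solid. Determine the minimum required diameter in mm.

184 mm

ω = 2π·2800/60 = 293.2 rad/s, so T = P/ω = 16200×10³ / 293.2 = 55250 N·m.
For a solid shaft τ_max = 16T/(πd³), so d = (16T/(π τ_allow))^(1/3) = (16·55250/(π·4.51×10^7))^(1/3) = 0.1841 m.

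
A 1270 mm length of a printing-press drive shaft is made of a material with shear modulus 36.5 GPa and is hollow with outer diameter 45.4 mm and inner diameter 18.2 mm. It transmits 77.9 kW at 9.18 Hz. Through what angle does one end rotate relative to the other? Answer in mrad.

116 mrad

ω = 2π·9.18 = 57.68 rad/s, so T = P/ω = 77.9×10³ / 57.68 = 1351 N·m.
J = π(d_o⁴ − d_i⁴)/32 = π(0.0454⁴ − 0.0182⁴)/32 = 4.063×10^-7 m⁴.
θ = T·L/(G·J) = 1351 × 1.27 / (36.5×10⁹ × 4.063×10^-7) = 0.1157 rad.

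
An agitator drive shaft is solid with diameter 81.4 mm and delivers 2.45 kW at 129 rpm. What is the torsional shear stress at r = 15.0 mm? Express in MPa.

0.631 MPa

ω = 2π·129/60 = 13.51 rad/s, so T = P/ω = 2.45×10³ / 13.51 = 181.4 N·m.
J = πd⁴/32 = π(0.0814)⁴/32 = 4.310×10^-6 m⁴.
Shear stress varies linearly with radius: τ = T·r/J = 181.4 × 0.0150 / 4.310×10^-6 = 6.312×10^5 Pa.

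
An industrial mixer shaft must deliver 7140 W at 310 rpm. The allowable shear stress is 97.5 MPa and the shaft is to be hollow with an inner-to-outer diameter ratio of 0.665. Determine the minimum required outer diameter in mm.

ω = 2π·310/60 = 32.46 rad/s, so T = P/ω = 7140 / 32.46 = 219.9 N·m.
For a hollow shaft with d_i/d_o = 0.665: τ_max = 16T/(π d_o³ (1−k⁴)), so d_o = [16T/(π τ_allow (1−k⁴))]^(1/3) = [16·219.9/(π·9.75×10^7·0.8044)]^(1/3) = 0.02426 m.

24.3 mm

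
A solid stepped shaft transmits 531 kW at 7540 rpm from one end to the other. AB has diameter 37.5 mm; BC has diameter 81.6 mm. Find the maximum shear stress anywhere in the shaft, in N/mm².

64.9 N/mm²

ω = 2π·7540/60 = 789.6 rad/s, so T = P/ω = 531×10³ / 789.6 = 672.5 N·m.
Under the same torque, τ_max = 16T/(πd³) is largest where d is smallest — segment AB (d = 37.5 mm).
τ_max = 16·672.5/(π·(0.0375)³) = 6.495×10^7 Pa.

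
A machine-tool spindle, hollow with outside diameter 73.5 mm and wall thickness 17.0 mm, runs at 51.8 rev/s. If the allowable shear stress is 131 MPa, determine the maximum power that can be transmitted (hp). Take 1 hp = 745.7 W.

4090 hp

J = π(d_o⁴ − d_i⁴)/32 = π(0.0735⁴ − 0.0395⁴)/32 = 2.626×10^-6 m⁴.
T_max = τ_allow·J/r = 1.31×10^8 × 2.626×10^-6 / 0.0367 = 9361 N·m.
ω = 2π·51.8 = 325.5 rad/s, so P_max = T_max·ω = 3.047×10^6 W.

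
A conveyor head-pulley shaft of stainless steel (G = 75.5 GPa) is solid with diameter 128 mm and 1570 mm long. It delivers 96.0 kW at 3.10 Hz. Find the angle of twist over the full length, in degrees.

ω = 2π·3.10 = 19.48 rad/s, so T = P/ω = 96.0×10³ / 19.48 = 4929 N·m.
J = πd⁴/32 = π(0.128)⁴/32 = 2.635×10^-5 m⁴.
θ = T·L/(G·J) = 4929 × 1.57 / (75.5×10⁹ × 2.635×10^-5) = 3.889×10^-3 rad.

0.223°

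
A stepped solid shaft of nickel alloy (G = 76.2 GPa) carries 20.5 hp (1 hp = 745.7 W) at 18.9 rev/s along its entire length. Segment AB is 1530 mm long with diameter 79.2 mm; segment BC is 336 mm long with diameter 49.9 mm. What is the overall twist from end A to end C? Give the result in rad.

ω = 2π·18.9 = 118.8 rad/s, so T = P/ω = 20.5×745.7 / 118.8 = 128.7 N·m.
J_AB = π(0.0792)⁴/32 = 3.86×10^-6 m⁴; J_BC = π(0.0499)⁴/32 = 6.09×10^-7 m⁴.
θ = (T/G)·Σ L_i/J_i = (128.7/76.2×10⁹)·(1.53/3.86×10^-6 + 0.336/6.09×10^-7) = 1.602×10^-3 rad.

0.00160 rad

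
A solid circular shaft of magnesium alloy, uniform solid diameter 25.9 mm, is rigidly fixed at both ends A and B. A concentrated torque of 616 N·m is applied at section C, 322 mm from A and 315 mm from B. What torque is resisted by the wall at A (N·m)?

With uniform GJ and both ends fixed, compatibility θ_AC = θ_CB gives T_A·a = T_B·b, together with T_A + T_B = T₀.
T_A = T₀·b/(a+b) = 616.0·315/637.0 = 304.6 N·m; T_B = 311.4 N·m.

305 N·m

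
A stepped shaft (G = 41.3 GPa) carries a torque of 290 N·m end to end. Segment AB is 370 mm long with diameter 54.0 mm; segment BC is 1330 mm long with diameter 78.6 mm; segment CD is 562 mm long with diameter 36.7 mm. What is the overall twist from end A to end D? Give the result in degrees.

J_AB = π(0.0540)⁴/32 = 8.35×10^-7 m⁴; J_BC = π(0.0786)⁴/32 = 3.75×10^-6 m⁴; J_CD = π(0.0367)⁴/32 = 1.78×10^-7 m⁴.
θ = (T/G)·Σ L_i/J_i = (290.0/41.3×10⁹)·(0.370/8.35×10^-7 + 1.33/3.75×10^-6 + 0.562/1.78×10^-7) = 0.02776 rad.

1.59°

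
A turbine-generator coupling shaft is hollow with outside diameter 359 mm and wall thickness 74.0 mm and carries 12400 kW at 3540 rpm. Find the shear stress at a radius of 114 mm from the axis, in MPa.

ω = 2π·3540/60 = 370.7 rad/s, so T = P/ω = 12400×10³ / 370.7 = 33450 N·m.
J = π(d_o⁴ − d_i⁴)/32 = π(0.359⁴ − 0.211⁴)/32 = 1.436×10^-3 m⁴.
Shear stress varies linearly with radius: τ = T·r/J = 33450 × 0.114 / 1.436×10^-3 = 2.655×10^6 Pa.

2.66 MPa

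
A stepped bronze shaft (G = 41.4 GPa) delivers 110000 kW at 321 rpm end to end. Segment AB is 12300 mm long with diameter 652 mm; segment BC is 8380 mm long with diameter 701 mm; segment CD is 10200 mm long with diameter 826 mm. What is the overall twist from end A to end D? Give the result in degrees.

ω = 2π·321/60 = 33.62 rad/s, so T = P/ω = 110000×10³ / 33.62 = 3.272e6 N·m.
J_AB = π(0.652)⁴/32 = 0.0177 m⁴; J_BC = π(0.701)⁴/32 = 0.0237 m⁴; J_CD = π(0.826)⁴/32 = 0.0457 m⁴.
θ = (T/G)·Σ L_i/J_i = (3.272e6/41.4×10⁹)·(12.3/0.0177 + 8.38/0.0237 + 10.2/0.0457) = 0.1004 rad.

5.75°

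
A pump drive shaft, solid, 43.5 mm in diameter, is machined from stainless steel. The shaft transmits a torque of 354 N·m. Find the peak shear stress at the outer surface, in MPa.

J = πd⁴/32 = π(0.0435)⁴/32 = 3.515×10^-7 m⁴.
τ_max = T·r/J = 354.0 × 0.0217 / 3.515×10^-7 = 2.190×10^7 Pa.

21.9 MPa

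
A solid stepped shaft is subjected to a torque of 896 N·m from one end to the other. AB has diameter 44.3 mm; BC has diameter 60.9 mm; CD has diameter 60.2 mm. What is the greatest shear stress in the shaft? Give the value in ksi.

Under the same torque, τ_max = 16T/(πd³) is largest where d is smallest — segment AB (d = 44.3 mm).
τ_max = 16·896.0/(π·(0.0443)³) = 5.249×10^7 Pa.

7.61 ksi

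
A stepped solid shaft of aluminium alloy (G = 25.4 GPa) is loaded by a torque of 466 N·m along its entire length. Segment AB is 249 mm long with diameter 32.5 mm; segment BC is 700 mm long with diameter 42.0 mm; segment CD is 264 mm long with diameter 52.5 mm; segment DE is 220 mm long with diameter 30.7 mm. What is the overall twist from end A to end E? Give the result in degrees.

J_AB = π(0.0325)⁴/32 = 1.10×10^-7 m⁴; J_BC = π(0.0420)⁴/32 = 3.05×10^-7 m⁴; J_CD = π(0.0525)⁴/32 = 7.46×10^-7 m⁴; J_DE = π(0.0307)⁴/32 = 8.72×10^-8 m⁴.
θ = (T/G)·Σ L_i/J_i = (466.0/25.4×10⁹)·(0.249/1.10×10^-7 + 0.700/3.05×10^-7 + 0.264/7.46×10^-7 + 0.220/8.72×10^-8) = 0.1365 rad.

7.82°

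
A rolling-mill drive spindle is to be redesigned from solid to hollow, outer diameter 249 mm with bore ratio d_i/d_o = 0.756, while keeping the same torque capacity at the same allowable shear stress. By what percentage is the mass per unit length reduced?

44.2 %

Equal τ_max and T ⇒ the solid shaft needs d_s³ = d_o³(1−k⁴), so d_s = 249·(1−0.756⁴)^(1/3) = 218.2 mm.
Area ratio A_h/A_s = d_o²(1−k²)/d_s² = (1−k²)/(1−k⁴)^(2/3) = 0.5577.
Mass saving = 1 − 0.5577 = 44.2 %.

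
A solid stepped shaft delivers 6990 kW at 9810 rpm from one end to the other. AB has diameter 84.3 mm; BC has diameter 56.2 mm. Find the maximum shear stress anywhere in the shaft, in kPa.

195000 kPa

ω = 2π·9810/60 = 1027 rad/s, so T = P/ω = 6990×10³ / 1027 = 6804 N·m.
Under the same torque, τ_max = 16T/(πd³) is largest where d is smallest — segment BC (d = 56.2 mm).
τ_max = 16·6804/(π·(0.0562)³) = 1.952×10^8 Pa.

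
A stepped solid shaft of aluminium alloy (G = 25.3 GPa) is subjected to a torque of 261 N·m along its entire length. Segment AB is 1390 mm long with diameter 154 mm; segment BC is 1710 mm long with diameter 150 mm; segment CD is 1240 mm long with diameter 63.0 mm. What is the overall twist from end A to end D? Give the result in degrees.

J_AB = π(0.154)⁴/32 = 5.52×10^-5 m⁴; J_BC = π(0.150)⁴/32 = 4.97×10^-5 m⁴; J_CD = π(0.0630)⁴/32 = 1.55×10^-6 m⁴.
θ = (T/G)·Σ L_i/J_i = (261.0/25.3×10⁹)·(1.39/5.52×10^-5 + 1.71/4.97×10^-5 + 1.24/1.55×10^-6) = 8.886×10^-3 rad.

0.509°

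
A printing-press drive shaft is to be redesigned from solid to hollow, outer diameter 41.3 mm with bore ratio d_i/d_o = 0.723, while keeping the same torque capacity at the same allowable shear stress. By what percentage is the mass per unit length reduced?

41.0 %

Equal τ_max and T ⇒ the solid shaft needs d_s³ = d_o³(1−k⁴), so d_s = 41.3·(1−0.723⁴)^(1/3) = 37.13 mm.
Area ratio A_h/A_s = d_o²(1−k²)/d_s² = (1−k²)/(1−k⁴)^(2/3) = 0.5904.
Mass saving = 1 − 0.5904 = 41.0 %.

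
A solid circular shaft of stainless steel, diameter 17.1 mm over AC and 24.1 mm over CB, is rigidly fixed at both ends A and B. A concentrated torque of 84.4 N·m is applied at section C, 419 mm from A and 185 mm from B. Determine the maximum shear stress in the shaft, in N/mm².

Compatibility: T_A·a/J_AC = T_B·b/J_CB with T_A + T_B = T₀.
J_AC = 8.39×10^-9 m⁴, J_CB = 3.31×10^-8 m⁴, so T_A = T₀·(J_AC/a)/((J_AC/a)+(J_CB/b)) = 8.495 N·m, T_B = 75.91 N·m.
τ in each portion: τ_AC = 8.65×10^6 Pa, τ_CB = 2.76×10^7 Pa; maximum is in CB.
τ_max = T_CB·r/J = 75.91·0.0120/3.31×10^-8 = 2.762×10^7 Pa.

27.6 N/mm²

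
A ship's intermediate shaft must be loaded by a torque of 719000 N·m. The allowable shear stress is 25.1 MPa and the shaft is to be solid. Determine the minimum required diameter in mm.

For a solid shaft τ_max = 16T/(πd³), so d = (16T/(π τ_allow))^(1/3) = (16·719000/(π·2.51×10^7))^(1/3) = 0.5264 m.

526 mm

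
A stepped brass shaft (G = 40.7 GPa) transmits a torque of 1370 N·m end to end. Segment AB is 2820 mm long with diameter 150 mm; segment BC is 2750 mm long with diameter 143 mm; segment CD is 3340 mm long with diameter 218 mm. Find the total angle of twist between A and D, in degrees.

J_AB = π(0.150)⁴/32 = 4.97×10^-5 m⁴; J_BC = π(0.143)⁴/32 = 4.11×10^-5 m⁴; J_CD = π(0.218)⁴/32 = 2.22×10^-4 m⁴.
θ = (T/G)·Σ L_i/J_i = (1370/40.7×10⁹)·(2.82/4.97×10^-5 + 2.75/4.11×10^-5 + 3.34/2.22×10^-4) = 4.672×10^-3 rad.

0.268°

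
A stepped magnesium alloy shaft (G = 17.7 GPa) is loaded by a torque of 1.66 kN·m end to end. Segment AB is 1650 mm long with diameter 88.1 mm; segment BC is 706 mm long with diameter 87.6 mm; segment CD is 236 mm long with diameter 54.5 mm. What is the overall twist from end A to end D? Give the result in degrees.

3.62°

J_AB = π(0.0881)⁴/32 = 5.91×10^-6 m⁴; J_BC = π(0.0876)⁴/32 = 5.78×10^-6 m⁴; J_CD = π(0.0545)⁴/32 = 8.66×10^-7 m⁴.
θ = (T/G)·Σ L_i/J_i = (1660/17.7×10⁹)·(1.65/5.91×10^-6 + 0.706/5.78×10^-6 + 0.236/8.66×10^-7) = 0.06317 rad.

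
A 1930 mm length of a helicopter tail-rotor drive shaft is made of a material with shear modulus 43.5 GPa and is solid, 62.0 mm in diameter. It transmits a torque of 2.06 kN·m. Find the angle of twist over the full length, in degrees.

J = πd⁴/32 = π(0.0620)⁴/32 = 1.451×10^-6 m⁴.
θ = T·L/(G·J) = 2060 × 1.93 / (43.5×10⁹ × 1.451×10^-6) = 0.06300 rad.

3.61°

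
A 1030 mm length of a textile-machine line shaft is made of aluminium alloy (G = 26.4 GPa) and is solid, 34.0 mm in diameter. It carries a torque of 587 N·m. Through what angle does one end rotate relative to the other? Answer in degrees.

J = πd⁴/32 = π(0.0340)⁴/32 = 1.312×10^-7 m⁴.
θ = T·L/(G·J) = 587.0 × 1.03 / (26.4×10⁹ × 1.312×10^-7) = 0.1746 rad.

10.0°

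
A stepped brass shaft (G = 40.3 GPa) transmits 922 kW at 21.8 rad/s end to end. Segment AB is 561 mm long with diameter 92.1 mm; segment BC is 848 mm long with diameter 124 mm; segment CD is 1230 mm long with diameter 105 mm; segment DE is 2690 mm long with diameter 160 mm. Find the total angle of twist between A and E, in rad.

ω = 21.8 rad/s, so T = P/ω = 922×10³ / 21.80 = 42290 N·m.
J_AB = π(0.0921)⁴/32 = 7.06×10^-6 m⁴; J_BC = π(0.124)⁴/32 = 2.32×10^-5 m⁴; J_CD = π(0.105)⁴/32 = 1.19×10^-5 m⁴; J_DE = π(0.160)⁴/32 = 6.43×10^-5 m⁴.
θ = (T/G)·Σ L_i/J_i = (42290/40.3×10⁹)·(0.561/7.06×10^-6 + 0.848/2.32×10^-5 + 1.23/1.19×10^-5 + 2.69/6.43×10^-5) = 0.2737 rad.

0.274 rad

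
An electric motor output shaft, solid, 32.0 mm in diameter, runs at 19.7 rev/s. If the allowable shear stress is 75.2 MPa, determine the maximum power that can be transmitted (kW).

J = πd⁴/32 = π(0.0320)⁴/32 = 1.029×10^-7 m⁴.
T_max = τ_allow·J/r = 7.52×10^7 × 1.029×10^-7 / 0.0160 = 483.8 N·m.
ω = 2π·19.7 = 123.8 rad/s, so P_max = T_max·ω = 5.989×10^4 W.

59.9 kW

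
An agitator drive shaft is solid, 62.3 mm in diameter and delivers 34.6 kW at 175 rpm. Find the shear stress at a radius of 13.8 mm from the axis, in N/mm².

ω = 2π·175/60 = 18.33 rad/s, so T = P/ω = 34.6×10³ / 18.33 = 1888 N·m.
J = πd⁴/32 = π(0.0623)⁴/32 = 1.479×10^-6 m⁴.
Shear stress varies linearly with radius: τ = T·r/J = 1888 × 0.0138 / 1.479×10^-6 = 1.762×10^7 Pa.

17.6 N/mm²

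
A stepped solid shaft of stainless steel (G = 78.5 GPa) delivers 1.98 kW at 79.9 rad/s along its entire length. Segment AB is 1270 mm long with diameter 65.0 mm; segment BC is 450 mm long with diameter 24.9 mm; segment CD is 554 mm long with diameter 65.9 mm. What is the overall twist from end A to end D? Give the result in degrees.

ω = 79.9 rad/s, so T = P/ω = 1.98×10³ / 79.90 = 24.78 N·m.
J_AB = π(0.0650)⁴/32 = 1.75×10^-6 m⁴; J_BC = π(0.0249)⁴/32 = 3.77×10^-8 m⁴; J_CD = π(0.0659)⁴/32 = 1.85×10^-6 m⁴.
θ = (T/G)·Σ L_i/J_i = (24.78/78.5×10⁹)·(1.27/1.75×10^-6 + 0.450/3.77×10^-8 + 0.554/1.85×10^-6) = 4.087×10^-3 rad.

0.234°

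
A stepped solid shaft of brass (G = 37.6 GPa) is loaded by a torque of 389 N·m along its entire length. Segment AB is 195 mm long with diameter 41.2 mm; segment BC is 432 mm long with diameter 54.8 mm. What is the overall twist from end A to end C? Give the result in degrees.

J_AB = π(0.0412)⁴/32 = 2.83×10^-7 m⁴; J_BC = π(0.0548)⁴/32 = 8.85×10^-7 m⁴.
θ = (T/G)·Σ L_i/J_i = (389.0/37.6×10⁹)·(0.195/2.83×10^-7 + 0.432/8.85×10^-7) = 0.01218 rad.

0.698°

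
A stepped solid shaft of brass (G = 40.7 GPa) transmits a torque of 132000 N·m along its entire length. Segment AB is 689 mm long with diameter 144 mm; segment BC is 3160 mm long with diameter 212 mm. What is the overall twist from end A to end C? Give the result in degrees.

5.99°

J_AB = π(0.144)⁴/32 = 4.22×10^-5 m⁴; J_BC = π(0.212)⁴/32 = 1.98×10^-4 m⁴.
θ = (T/G)·Σ L_i/J_i = (132000/40.7×10⁹)·(0.689/4.22×10^-5 + 3.16/1.98×10^-4) = 0.1046 rad.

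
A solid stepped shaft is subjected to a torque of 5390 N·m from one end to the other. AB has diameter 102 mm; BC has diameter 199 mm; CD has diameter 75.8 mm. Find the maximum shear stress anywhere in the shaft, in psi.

Under the same torque, τ_max = 16T/(πd³) is largest where d is smallest — segment CD (d = 75.8 mm).
τ_max = 16·5390/(π·(0.0758)³) = 6.303×10^7 Pa.

9140 psi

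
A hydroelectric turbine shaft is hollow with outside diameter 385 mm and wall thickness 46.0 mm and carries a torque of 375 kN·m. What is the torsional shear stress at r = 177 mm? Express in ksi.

J = π(d_o⁴ − d_i⁴)/32 = π(0.385⁴ − 0.293⁴)/32 = 1.433×10^-3 m⁴.
Shear stress varies linearly with radius: τ = T·r/J = 375000 × 0.177 / 1.433×10^-3 = 4.631×10^7 Pa.

6.72 ksi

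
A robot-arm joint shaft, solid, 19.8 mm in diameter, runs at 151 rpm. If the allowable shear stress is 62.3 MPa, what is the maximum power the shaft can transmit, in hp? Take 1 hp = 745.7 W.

J = πd⁴/32 = π(0.0198)⁴/32 = 1.509×10^-8 m⁴.
T_max = τ_allow·J/r = 6.23×10^7 × 1.509×10^-8 / 0.00990 = 94.95 N·m.
ω = 2π·151/60 = 15.81 rad/s, so P_max = T_max·ω = 1501 W.

2.01 hp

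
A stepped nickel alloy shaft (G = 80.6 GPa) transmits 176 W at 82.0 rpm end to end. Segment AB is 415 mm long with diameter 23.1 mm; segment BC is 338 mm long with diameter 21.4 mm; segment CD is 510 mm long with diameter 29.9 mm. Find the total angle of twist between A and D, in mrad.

9.60 mrad

ω = 2π·82.0/60 = 8.587 rad/s, so T = P/ω = 176 / 8.587 = 20.50 N·m.
J_AB = π(0.0231)⁴/32 = 2.80×10^-8 m⁴; J_BC = π(0.0214)⁴/32 = 2.06×10^-8 m⁴; J_CD = π(0.0299)⁴/32 = 7.85×10^-8 m⁴.
θ = (T/G)·Σ L_i/J_i = (20.50/80.6×10⁹)·(0.415/2.80×10^-8 + 0.338/2.06×10^-8 + 0.510/7.85×10^-8) = 9.602×10^-3 rad.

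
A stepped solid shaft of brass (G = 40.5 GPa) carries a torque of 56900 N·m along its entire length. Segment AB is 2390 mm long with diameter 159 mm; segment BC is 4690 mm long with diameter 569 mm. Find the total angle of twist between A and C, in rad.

0.0542 rad

J_AB = π(0.159)⁴/32 = 6.27×10^-5 m⁴; J_BC = π(0.569)⁴/32 = 0.0103 m⁴.
θ = (T/G)·Σ L_i/J_i = (56900/40.5×10⁹)·(2.39/6.27×10^-5 + 4.69/0.0103) = 0.05415 rad.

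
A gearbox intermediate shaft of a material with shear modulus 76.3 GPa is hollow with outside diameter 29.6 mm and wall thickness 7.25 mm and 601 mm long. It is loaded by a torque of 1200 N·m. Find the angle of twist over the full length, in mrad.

135 mrad

J = π(d_o⁴ − d_i⁴)/32 = π(0.0296⁴ − 0.0151⁴)/32 = 7.026×10^-8 m⁴.
θ = T·L/(G·J) = 1200 × 0.601 / (76.3×10⁹ × 7.026×10^-8) = 0.1345 rad.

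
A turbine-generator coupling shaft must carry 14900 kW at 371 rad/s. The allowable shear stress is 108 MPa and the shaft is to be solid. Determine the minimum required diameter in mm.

ω = 371 rad/s, so T = P/ω = 14900×10³ / 371.0 = 40160 N·m.
For a solid shaft τ_max = 16T/(πd³), so d = (16T/(π τ_allow))^(1/3) = (16·40160/(π·1.08×10^8))^(1/3) = 0.1237 m.

124 mm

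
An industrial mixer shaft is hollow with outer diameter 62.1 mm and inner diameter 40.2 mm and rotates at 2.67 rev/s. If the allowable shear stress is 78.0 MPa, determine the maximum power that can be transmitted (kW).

50.7 kW

J = π(d_o⁴ − d_i⁴)/32 = π(0.0621⁴ − 0.0402⁴)/32 = 1.204×10^-6 m⁴.
T_max = τ_allow·J/r = 7.80×10^7 × 1.204×10^-6 / 0.0311 = 3024 N·m.
ω = 2π·2.67 = 16.78 rad/s, so P_max = T_max·ω = 5.073×10^4 W.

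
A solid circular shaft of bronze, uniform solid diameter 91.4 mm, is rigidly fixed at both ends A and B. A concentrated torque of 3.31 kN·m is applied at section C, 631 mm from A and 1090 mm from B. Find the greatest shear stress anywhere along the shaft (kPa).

With uniform GJ and both ends fixed, compatibility θ_AC = θ_CB gives T_A·a = T_B·b, together with T_A + T_B = T₀.
T_A = T₀·b/(a+b) = 3310·1090/1721 = 2096 N·m; T_B = 1214 N·m.
τ in each portion: τ_AC = 1.40×10^7 Pa, τ_CB = 8.09×10^6 Pa; maximum is in AC.
τ_max = T_AC·r/J = 2096·0.0457/6.85×10^-6 = 1.398×10^7 Pa.

14000 kPa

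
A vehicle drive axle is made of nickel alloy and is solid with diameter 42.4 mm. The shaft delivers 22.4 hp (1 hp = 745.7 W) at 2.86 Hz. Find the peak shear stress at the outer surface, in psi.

ω = 2π·2.86 = 17.97 rad/s, so T = P/ω = 22.4×745.7 / 17.97 = 929.5 N·m.
J = πd⁴/32 = π(0.0424)⁴/32 = 3.173×10^-7 m⁴.
τ_max = T·r/J = 929.5 × 0.0212 / 3.173×10^-7 = 6.211×10^7 Pa.

9010 psi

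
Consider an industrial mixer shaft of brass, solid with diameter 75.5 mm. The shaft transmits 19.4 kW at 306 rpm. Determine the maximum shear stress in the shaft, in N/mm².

7.16 N/mm²

ω = 2π·306/60 = 32.04 rad/s, so T = P/ω = 19.4×10³ / 32.04 = 605.4 N·m.
J = πd⁴/32 = π(0.0755)⁴/32 = 3.190×10^-6 m⁴.
τ_max = T·r/J = 605.4 × 0.0377 / 3.190×10^-6 = 7.164×10^6 Pa.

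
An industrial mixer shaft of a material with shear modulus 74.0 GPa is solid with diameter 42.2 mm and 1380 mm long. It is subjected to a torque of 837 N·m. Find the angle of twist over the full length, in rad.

0.0501 rad

J = πd⁴/32 = π(0.0422)⁴/32 = 3.114×10^-7 m⁴.
θ = T·L/(G·J) = 837.0 × 1.38 / (74.0×10⁹ × 3.114×10^-7) = 0.05013 rad.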